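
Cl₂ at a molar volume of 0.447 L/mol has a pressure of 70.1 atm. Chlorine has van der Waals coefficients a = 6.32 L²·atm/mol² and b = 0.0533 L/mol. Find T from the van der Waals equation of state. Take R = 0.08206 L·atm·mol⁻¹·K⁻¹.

T ≈ 488.1 K

T = (P + a/V_m²)(V_m − b)/R
P + a/V_m² = 70.1 + 6.32/(0.447)² = 101.73 atm
V_m − b = 0.447 − 0.0533 = 0.39370 L/mol
T = (101.73)(0.39370)/0.08206 = 488.1 K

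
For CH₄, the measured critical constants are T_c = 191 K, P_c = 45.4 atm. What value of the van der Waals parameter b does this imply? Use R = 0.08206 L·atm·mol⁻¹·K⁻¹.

b ≈ 0.04315 L/mol

From T_c = 8a/(27Rb) and P_c = a/(27b²): b = R T_c/(8 P_c).
b = (0.08206)(191)/(8×45.4) = 15.673/363.20 = 0.04315 L/mol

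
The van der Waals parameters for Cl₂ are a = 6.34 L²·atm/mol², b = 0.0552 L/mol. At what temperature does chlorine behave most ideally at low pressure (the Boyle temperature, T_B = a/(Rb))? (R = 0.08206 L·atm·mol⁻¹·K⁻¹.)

For a van der Waals gas the second virial coefficient B₂ = b − a/(RT) vanishes at T_B = a/(Rb).
T_B = 6.34/(0.08206×0.0552) = 6.34/0.0045297 = 1400 K

T_B ≈ 1400 K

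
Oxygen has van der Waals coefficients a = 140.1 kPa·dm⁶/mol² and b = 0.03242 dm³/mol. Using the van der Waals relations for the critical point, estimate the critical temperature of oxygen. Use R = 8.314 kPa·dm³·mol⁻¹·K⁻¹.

For a van der Waals gas, T_c = 8a/(27Rb).
T_c = 8×140.1/(27×8.314×0.03242) = 1120.8/7.2776 = 154.0 K

T_c ≈ 154.0 K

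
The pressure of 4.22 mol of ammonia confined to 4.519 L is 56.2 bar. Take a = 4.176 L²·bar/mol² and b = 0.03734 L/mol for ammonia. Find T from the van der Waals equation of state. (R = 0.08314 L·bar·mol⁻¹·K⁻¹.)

T ≈ 743.9 K

T = (P + a n²/V²)(V − nb)/(nR)
P + a n²/V² = 56.2 + (4.176)(4.22)²/(4.519)² = 59.842 bar
V − nb = 4.519 − (4.22)(0.03734) = 4.3614 L
T = (59.842)(4.3614)/((4.22)(0.08314)) = 743.9 K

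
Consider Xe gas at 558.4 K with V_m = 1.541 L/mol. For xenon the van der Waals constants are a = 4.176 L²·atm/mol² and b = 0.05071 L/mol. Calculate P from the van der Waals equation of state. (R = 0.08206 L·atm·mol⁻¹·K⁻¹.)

P = RT/(V_m − b) − a/V_m²
RT/(V_m − b) = (0.08206)(558.4)/(1.541 − 0.05071) = 45.822/1.4903 = 30.747 atm
a/V_m² = 4.176/(1.541)² = 1.7586 atm
P = 30.747 − 1.7586 = 28.99 atm

P ≈ 28.99 atm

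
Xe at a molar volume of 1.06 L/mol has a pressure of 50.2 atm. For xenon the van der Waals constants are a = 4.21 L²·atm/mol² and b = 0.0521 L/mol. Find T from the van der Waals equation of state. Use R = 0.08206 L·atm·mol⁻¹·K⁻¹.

T = (P + a/V_m²)(V_m − b)/R
P + a/V_m² = 50.2 + 4.21/(1.06)² = 53.947 atm
V_m − b = 1.06 − 0.0521 = 1.0079 L/mol
T = (53.947)(1.0079)/0.08206 = 662.6 K

T ≈ 662.6 K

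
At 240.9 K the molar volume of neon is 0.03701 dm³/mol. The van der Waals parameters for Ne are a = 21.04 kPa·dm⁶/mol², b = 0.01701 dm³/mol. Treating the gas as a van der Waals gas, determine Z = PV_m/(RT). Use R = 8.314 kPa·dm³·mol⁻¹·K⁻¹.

P = RT/(V_m − b) − a/V_m² = (8.314)(240.9)/(0.03701 − 0.01701) − 21.04/(0.03701)²
  = 2002.8/0.020000 − 15361 = 100140 − 15361 = 84779 kPa
Z = PV_m/(RT) = (84779)(0.03701)/((8.314)(240.9)) = 3137.7/2002.8 = 1.567

Z ≈ 1.567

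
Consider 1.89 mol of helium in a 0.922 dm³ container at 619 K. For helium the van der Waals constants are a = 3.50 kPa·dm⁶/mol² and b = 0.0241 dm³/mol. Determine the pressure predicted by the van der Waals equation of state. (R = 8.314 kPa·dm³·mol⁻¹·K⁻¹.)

P ≈ 11083 kPa

P = nRT/(V − nb) − a n²/V²
nRT/(V − nb) = (1.89)(8.314)(619)/(0.922 − 1.89×0.0241) = 9726.6/0.87645 = 11098 kPa
a n²/V² = (3.50)(1.89)²/(0.922)² = 14.707 kPa
P = 11098 − 14.707 = 11083 kPa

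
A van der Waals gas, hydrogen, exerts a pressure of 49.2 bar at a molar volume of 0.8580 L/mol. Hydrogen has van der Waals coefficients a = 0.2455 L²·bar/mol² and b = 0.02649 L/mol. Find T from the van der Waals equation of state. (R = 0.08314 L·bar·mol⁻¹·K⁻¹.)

T = (P + a/V_m²)(V_m − b)/R
P + a/V_m² = 49.2 + 0.2455/(0.8580)² = 49.533 bar
V_m − b = 0.8580 − 0.02649 = 0.83151 L/mol
T = (49.533)(0.83151)/0.08314 = 495.4 K

T ≈ 495.4 K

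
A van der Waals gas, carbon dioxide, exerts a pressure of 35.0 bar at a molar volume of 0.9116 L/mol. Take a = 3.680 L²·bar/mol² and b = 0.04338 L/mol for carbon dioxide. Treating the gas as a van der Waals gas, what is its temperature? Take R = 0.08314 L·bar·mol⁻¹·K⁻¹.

T ≈ 411.7 K

T = (P + a/V_m²)(V_m − b)/R
P + a/V_m² = 35.0 + 3.680/(0.9116)² = 39.428 bar
V_m − b = 0.9116 − 0.04338 = 0.86822 L/mol
T = (39.428)(0.86822)/0.08314 = 411.7 K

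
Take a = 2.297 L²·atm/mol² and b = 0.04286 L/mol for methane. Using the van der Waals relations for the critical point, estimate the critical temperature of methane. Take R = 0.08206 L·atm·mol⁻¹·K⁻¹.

T_c ≈ 193.5 K

For a van der Waals gas, T_c = 8a/(27Rb).
T_c = 8×2.297/(27×0.08206×0.04286) = 18.376/0.094961 = 193.5 K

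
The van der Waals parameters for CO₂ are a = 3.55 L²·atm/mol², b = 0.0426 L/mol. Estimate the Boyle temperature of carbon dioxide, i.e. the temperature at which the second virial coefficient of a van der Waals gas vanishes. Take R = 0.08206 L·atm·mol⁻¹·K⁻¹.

T_B ≈ 1016 K

For a van der Waals gas the second virial coefficient B₂ = b − a/(RT) vanishes at T_B = a/(Rb).
T_B = 3.55/(0.08206×0.0426) = 3.55/0.0034958 = 1016 K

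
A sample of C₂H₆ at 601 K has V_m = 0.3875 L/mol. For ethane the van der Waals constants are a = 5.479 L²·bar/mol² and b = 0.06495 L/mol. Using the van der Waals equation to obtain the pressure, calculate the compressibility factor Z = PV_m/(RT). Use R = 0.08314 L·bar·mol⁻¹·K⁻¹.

P = RT/(V_m − b) − a/V_m² = (0.08314)(601)/(0.3875 − 0.06495) − 5.479/(0.3875)²
  = 49.967/0.32255 − 36.489 = 154.91 − 36.489 = 118.42 bar
Z = PV_m/(RT) = (118.42)(0.3875)/((0.08314)(601)) = 45.888/49.967 = 0.9184

Z ≈ 0.9184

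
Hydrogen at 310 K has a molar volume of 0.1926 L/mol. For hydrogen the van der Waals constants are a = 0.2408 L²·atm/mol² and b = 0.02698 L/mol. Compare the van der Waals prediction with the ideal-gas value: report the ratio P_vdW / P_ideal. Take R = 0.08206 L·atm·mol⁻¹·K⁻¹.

Ideal: P_ideal = RT/V_m = (0.08206)(310)/0.1926 = 132.080 atm
vdW: P = RT/(V_m − b) − a/V_m² = 25.4386/0.165620 − 0.2408/0.0370948 = 153.596 − 6.49148 = 147.105 atm
Ratio = 147.105/132.080 = 1.114

P_vdW / P_ideal ≈ 1.114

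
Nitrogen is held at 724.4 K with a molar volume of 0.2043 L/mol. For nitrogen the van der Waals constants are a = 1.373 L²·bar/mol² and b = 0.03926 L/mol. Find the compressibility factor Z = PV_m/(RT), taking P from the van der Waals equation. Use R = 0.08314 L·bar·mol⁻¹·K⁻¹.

P = RT/(V_m − b) − a/V_m² = (0.08314)(724.4)/(0.2043 − 0.03926) − 1.373/(0.2043)²
  = 60.227/0.16504 − 32.895 = 364.92 − 32.895 = 332.03 bar
Z = PV_m/(RT) = (332.03)(0.2043)/((0.08314)(724.4)) = 67.834/60.227 = 1.126

Z ≈ 1.126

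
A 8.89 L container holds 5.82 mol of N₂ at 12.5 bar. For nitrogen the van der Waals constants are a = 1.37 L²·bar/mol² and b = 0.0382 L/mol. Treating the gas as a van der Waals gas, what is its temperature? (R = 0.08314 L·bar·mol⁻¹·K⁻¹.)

T = (P + a n²/V²)(V − nb)/(nR)
P + a n²/V² = 12.5 + (1.37)(5.82)²/(8.89)² = 13.087 bar
V − nb = 8.89 − (5.82)(0.0382) = 8.6677 L
T = (13.087)(8.6677)/((5.82)(0.08314)) = 234.4 K

T ≈ 234.4 K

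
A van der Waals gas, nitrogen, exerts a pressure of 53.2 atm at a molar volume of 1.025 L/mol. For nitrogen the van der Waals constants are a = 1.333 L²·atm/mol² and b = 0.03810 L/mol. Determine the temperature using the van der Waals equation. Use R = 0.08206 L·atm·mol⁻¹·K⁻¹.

T ≈ 655.1 K

T = (P + a/V_m²)(V_m − b)/R
P + a/V_m² = 53.2 + 1.333/(1.025)² = 54.469 atm
V_m − b = 1.025 − 0.03810 = 0.98690 L/mol
T = (54.469)(0.98690)/0.08206 = 655.1 K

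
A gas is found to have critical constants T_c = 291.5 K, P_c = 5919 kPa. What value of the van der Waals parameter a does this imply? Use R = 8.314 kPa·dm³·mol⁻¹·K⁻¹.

From T_c = 8a/(27Rb) and P_c = a/(27b²): a = 27 R² T_c²/(64 P_c).
a = 27×(8.314)²×(291.5)²/(64×5919) = 158584568/378816 = 418.6 kPa·dm⁶/mol²

a ≈ 418.6 kPa·dm⁶/mol²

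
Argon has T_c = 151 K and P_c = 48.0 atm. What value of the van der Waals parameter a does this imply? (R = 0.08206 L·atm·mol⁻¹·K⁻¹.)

From T_c = 8a/(27Rb) and P_c = a/(27b²): a = 27 R² T_c²/(64 P_c).
a = 27×(0.08206)²×(151)²/(64×48.0) = 4145.5/3072.0 = 1.349 L²·atm/mol²

a ≈ 1.349 L²·atm/mol²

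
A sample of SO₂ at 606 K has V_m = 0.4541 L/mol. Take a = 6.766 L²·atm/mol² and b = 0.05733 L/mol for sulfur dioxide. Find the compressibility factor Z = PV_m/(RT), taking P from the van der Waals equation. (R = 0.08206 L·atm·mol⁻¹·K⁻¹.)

P = RT/(V_m − b) − a/V_m² = (0.08206)(606)/(0.4541 − 0.05733) − 6.766/(0.4541)²
  = 49.728/0.39677 − 32.812 = 125.33 − 32.812 = 92.52 atm
Z = PV_m/(RT) = (92.52)(0.4541)/((0.08206)(606)) = 42.013/49.728 = 0.8449

Z ≈ 0.8449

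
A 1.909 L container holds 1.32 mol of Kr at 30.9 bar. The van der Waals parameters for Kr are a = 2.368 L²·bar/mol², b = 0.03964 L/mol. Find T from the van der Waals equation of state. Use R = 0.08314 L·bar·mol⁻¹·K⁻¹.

T ≈ 541.9 K

T = (P + a n²/V²)(V − nb)/(nR)
P + a n²/V² = 30.9 + (2.368)(1.32)²/(1.909)² = 32.032 bar
V − nb = 1.909 − (1.32)(0.03964) = 1.8567 L
T = (32.032)(1.8567)/((1.32)(0.08314)) = 541.9 K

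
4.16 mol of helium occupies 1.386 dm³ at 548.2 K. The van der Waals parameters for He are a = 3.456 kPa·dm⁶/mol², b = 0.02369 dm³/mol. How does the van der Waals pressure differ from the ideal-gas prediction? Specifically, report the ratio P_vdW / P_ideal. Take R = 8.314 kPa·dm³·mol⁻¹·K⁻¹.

Ideal: P_ideal = nRT/V = (4.16)(8.314)(548.2)/1.386 = 13679.8 kPa
vdW: P = nRT/(V − nb) − a n²/V² = 18960.2/1.28745 − 59.8082/1.92100 = 14726.9 − 31.1339 = 14695.8 kPa
Ratio = 14695.8/13679.8 = 1.074

P_vdW / P_ideal ≈ 1.074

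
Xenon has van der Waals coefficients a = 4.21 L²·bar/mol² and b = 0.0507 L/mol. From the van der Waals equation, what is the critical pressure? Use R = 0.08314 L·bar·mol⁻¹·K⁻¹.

For a van der Waals gas, P_c = a/(27b²).
P_c = 4.21/(27×(0.0507)²) = 4.21/0.069403 = 60.66 bar

P_c ≈ 60.66 bar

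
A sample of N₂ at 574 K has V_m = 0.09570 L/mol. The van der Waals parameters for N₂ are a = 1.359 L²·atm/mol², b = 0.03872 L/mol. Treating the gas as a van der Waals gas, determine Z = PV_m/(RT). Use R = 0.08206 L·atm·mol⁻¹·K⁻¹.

P = RT/(V_m − b) − a/V_m² = (0.08206)(574)/(0.09570 − 0.03872) − 1.359/(0.09570)²
  = 47.102/0.056980 − 148.39 = 826.64 − 148.39 = 678.25 atm
Z = PV_m/(RT) = (678.25)(0.09570)/((0.08206)(574)) = 64.909/47.102 = 1.378

Z ≈ 1.378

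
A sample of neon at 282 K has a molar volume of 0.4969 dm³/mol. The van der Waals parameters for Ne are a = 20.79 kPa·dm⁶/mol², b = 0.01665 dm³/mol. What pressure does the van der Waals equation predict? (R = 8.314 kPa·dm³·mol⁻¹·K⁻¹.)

P ≈ 4798 kPa

P = RT/(V_m − b) − a/V_m²
RT/(V_m − b) = (8.314)(282)/(0.4969 − 0.01665) = 2344.5/0.48025 = 4881.8 kPa
a/V_m² = 20.79/(0.4969)² = 84.201 kPa
P = 4881.8 − 84.201 = 4798 kPa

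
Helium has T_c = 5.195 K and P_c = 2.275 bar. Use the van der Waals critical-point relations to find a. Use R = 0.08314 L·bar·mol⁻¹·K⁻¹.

a ≈ 0.03459 L²·bar/mol²

From T_c = 8a/(27Rb) and P_c = a/(27b²): a = 27 R² T_c²/(64 P_c).
a = 27×(0.08314)²×(5.195)²/(64×2.275) = 5.0368/145.60 = 0.03459 L²·bar/mol²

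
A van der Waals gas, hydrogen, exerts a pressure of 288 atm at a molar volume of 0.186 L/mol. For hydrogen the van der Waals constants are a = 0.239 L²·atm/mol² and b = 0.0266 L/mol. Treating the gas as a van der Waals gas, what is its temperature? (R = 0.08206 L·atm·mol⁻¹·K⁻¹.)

T ≈ 572.9 K

T = (P + a/V_m²)(V_m − b)/R
P + a/V_m² = 288 + 0.239/(0.186)² = 294.91 atm
V_m − b = 0.186 − 0.0266 = 0.15940 L/mol
T = (294.91)(0.15940)/0.08206 = 572.9 K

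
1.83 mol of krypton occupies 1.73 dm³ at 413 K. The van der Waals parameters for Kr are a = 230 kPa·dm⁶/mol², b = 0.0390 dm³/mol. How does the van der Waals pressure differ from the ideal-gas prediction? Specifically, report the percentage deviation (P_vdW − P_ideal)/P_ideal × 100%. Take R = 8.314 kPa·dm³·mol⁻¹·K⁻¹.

Ideal: P_ideal = nRT/V = (1.83)(8.314)(413)/1.73 = 3632.16 kPa
vdW: P = nRT/(V − nb) − a n²/V² = 6283.64/1.65863 − 770.247/2.99290 = 3788.45 − 257.358 = 3531.09 kPa
% deviation = (3531.09 − 3632.16)/3632.16 × 100% = -2.78%

-2.78 %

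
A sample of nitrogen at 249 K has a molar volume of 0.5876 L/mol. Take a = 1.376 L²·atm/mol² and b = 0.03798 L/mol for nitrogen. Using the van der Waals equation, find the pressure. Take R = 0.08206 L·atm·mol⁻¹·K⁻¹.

P = RT/(V_m − b) − a/V_m²
RT/(V_m − b) = (0.08206)(249)/(0.5876 − 0.03798) = 20.433/0.54962 = 37.177 atm
a/V_m² = 1.376/(0.5876)² = 3.9852 atm
P = 37.177 − 3.9852 = 33.19 atm

P ≈ 33.19 atm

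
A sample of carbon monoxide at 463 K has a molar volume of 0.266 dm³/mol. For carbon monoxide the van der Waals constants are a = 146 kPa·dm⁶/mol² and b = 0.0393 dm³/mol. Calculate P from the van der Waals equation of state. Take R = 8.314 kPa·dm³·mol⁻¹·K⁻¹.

P = RT/(V_m − b) − a/V_m²
RT/(V_m − b) = (8.314)(463)/(0.266 − 0.0393) = 3849.4/0.22670 = 16980 kPa
a/V_m² = 146/(0.266)² = 2063.4 kPa
P = 16980 − 2063.4 = 14917 kPa

P ≈ 14917 kPa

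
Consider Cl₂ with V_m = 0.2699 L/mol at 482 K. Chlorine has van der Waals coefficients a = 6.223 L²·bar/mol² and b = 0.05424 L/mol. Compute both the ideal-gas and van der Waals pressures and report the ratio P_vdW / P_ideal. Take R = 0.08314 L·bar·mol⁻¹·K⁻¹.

Ideal: P_ideal = RT/V_m = (0.08314)(482)/0.2699 = 148.475 bar
vdW: P = RT/(V_m − b) − a/V_m² = 40.0735/0.215660 − 6.223/0.0728460 = 185.818 − 85.4268 = 100.391 bar
Ratio = 100.391/148.475 = 0.6761

P_vdW / P_ideal ≈ 0.6761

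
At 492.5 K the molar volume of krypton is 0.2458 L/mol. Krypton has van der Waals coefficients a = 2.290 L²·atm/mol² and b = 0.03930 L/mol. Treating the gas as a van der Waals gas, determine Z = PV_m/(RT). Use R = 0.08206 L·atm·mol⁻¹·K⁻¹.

Z ≈ 0.9598

P = RT/(V_m − b) − a/V_m² = (0.08206)(492.5)/(0.2458 − 0.03930) − 2.290/(0.2458)²
  = 40.415/0.20650 − 37.903 = 195.71 − 37.903 = 157.81 atm
Z = PV_m/(RT) = (157.81)(0.2458)/((0.08206)(492.5)) = 38.790/40.415 = 0.9598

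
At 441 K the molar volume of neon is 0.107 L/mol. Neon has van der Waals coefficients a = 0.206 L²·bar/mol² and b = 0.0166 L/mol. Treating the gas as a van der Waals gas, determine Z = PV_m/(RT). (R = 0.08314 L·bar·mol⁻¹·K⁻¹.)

Z ≈ 1.131

P = RT/(V_m − b) − a/V_m² = (0.08314)(441)/(0.107 − 0.0166) − 0.206/(0.107)²
  = 36.665/0.090400 − 17.993 = 405.59 − 17.993 = 387.60 bar
Z = PV_m/(RT) = (387.60)(0.107)/((0.08314)(441)) = 41.473/36.665 = 1.131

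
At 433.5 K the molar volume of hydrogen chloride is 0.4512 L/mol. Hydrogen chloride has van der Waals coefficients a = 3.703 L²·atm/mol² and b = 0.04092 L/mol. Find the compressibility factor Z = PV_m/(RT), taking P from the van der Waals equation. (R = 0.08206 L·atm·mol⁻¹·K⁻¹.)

P = RT/(V_m − b) − a/V_m² = (0.08206)(433.5)/(0.4512 − 0.04092) − 3.703/(0.4512)²
  = 35.573/0.41028 − 18.189 = 86.704 − 18.189 = 68.515 atm
Z = PV_m/(RT) = (68.515)(0.4512)/((0.08206)(433.5)) = 30.914/35.573 = 0.8690

Z ≈ 0.8690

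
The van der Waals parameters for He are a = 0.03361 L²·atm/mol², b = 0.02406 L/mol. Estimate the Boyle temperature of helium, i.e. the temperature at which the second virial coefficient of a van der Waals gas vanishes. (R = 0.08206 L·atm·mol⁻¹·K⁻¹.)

T_B ≈ 17.02 K

For a van der Waals gas the second virial coefficient B₂ = b − a/(RT) vanishes at T_B = a/(Rb).
T_B = 0.03361/(0.08206×0.02406) = 0.03361/0.0019744 = 17.02 K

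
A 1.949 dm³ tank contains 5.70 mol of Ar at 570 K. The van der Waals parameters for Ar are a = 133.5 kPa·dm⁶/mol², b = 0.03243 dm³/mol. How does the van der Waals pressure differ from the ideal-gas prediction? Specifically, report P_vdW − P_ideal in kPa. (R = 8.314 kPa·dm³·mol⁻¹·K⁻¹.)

ΔP ≈ 310 kPa

Ideal: P_ideal = nRT/V = (5.70)(8.314)(570)/1.949 = 13859.5 kPa
vdW: P = nRT/(V − nb) − a n²/V² = 27012.2/1.76415 − 4337.42/3.79860 = 15311.7 − 1141.85 = 14169.9 kPa
ΔP = 14169.9 − 13859.5 = 310 kPa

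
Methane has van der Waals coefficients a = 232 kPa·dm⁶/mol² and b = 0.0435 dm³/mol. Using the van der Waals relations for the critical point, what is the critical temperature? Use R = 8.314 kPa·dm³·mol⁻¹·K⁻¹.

For a van der Waals gas, T_c = 8a/(27Rb).
T_c = 8×232/(27×8.314×0.0435) = 1856.0/9.7648 = 190.1 K

T_c ≈ 190.1 K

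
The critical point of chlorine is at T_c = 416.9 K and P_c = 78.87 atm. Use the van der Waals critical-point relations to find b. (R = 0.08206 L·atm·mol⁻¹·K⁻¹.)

b ≈ 0.05422 L/mol

From T_c = 8a/(27Rb) and P_c = a/(27b²): b = R T_c/(8 P_c).
b = (0.08206)(416.9)/(8×78.87) = 34.211/630.96 = 0.05422 L/mol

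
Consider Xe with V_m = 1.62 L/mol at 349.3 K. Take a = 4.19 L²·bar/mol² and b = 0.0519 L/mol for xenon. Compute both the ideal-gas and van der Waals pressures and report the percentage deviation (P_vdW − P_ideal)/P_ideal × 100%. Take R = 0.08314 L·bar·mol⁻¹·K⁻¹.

Ideal: P_ideal = RT/V_m = (0.08314)(349.3)/1.62 = 17.9264 bar
vdW: P = RT/(V_m − b) − a/V_m² = 29.0408/1.56810 − 4.19/2.62440 = 18.5197 − 1.59656 = 16.9231 bar
% deviation = (16.9231 − 17.9264)/17.9264 × 100% = -5.60%

-5.60 %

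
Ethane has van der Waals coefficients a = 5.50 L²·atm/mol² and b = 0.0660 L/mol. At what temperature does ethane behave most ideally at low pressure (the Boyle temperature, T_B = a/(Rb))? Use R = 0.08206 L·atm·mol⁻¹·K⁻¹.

For a van der Waals gas the second virial coefficient B₂ = b − a/(RT) vanishes at T_B = a/(Rb).
T_B = 5.50/(0.08206×0.0660) = 5.50/0.0054160 = 1016 K

T_B ≈ 1016 K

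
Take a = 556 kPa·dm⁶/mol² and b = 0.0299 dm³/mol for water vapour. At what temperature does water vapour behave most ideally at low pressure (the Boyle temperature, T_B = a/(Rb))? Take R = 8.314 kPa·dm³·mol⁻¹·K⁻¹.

For a van der Waals gas the second virial coefficient B₂ = b − a/(RT) vanishes at T_B = a/(Rb).
T_B = 556/(8.314×0.0299) = 556/0.24859 = 2237 K

T_B ≈ 2237 K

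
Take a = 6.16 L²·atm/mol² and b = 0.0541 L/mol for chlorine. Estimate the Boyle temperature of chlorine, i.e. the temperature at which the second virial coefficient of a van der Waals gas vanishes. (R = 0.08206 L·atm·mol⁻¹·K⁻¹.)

For a van der Waals gas the second virial coefficient B₂ = b − a/(RT) vanishes at T_B = a/(Rb).
T_B = 6.16/(0.08206×0.0541) = 6.16/0.0044394 = 1388 K

T_B ≈ 1388 K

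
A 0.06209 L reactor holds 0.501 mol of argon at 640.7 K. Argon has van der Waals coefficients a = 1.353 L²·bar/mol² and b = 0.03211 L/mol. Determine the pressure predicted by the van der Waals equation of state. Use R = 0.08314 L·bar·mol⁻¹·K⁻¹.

P ≈ 492.0 bar

P = nRT/(V − nb) − a n²/V²
nRT/(V − nb) = (0.501)(0.08314)(640.7)/(0.06209 − 0.501×0.03211) = 26.687/0.046003 = 580.11 bar
a n²/V² = (1.353)(0.501)²/(0.06209)² = 88.091 bar
P = 580.11 − 88.091 = 492.0 bar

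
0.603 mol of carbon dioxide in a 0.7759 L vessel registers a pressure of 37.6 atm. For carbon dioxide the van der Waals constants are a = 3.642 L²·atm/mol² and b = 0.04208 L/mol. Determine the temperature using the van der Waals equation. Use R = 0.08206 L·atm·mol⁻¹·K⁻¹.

T ≈ 603.7 K

T = (P + a n²/V²)(V − nb)/(nR)
P + a n²/V² = 37.6 + (3.642)(0.603)²/(0.7759)² = 39.800 atm
V − nb = 0.7759 − (0.603)(0.04208) = 0.75053 L
T = (39.800)(0.75053)/((0.603)(0.08206)) = 603.7 K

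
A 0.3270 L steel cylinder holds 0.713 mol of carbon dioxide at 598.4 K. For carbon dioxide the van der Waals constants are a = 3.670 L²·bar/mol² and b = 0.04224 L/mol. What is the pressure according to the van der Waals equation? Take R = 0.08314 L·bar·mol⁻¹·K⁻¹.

P = nRT/(V − nb) − a n²/V²
nRT/(V − nb) = (0.713)(0.08314)(598.4)/(0.3270 − 0.713×0.04224) = 35.472/0.29688 = 119.48 bar
a n²/V² = (3.670)(0.713)²/(0.3270)² = 17.448 bar
P = 119.48 − 17.448 = 102.0 bar

P ≈ 102.0 bar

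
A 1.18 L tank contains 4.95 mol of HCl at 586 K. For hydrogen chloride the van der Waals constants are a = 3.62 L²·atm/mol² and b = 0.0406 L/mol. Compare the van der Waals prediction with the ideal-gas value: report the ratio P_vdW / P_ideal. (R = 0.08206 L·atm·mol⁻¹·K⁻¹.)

Ideal: P_ideal = nRT/V = (4.95)(0.08206)(586)/1.18 = 201.722 atm
vdW: P = nRT/(V − nb) − a n²/V² = 238.031/0.979030 − 88.6991/1.39240 = 243.129 − 63.7023 = 179.427 atm
Ratio = 179.427/201.722 = 0.8895

P_vdW / P_ideal ≈ 0.8895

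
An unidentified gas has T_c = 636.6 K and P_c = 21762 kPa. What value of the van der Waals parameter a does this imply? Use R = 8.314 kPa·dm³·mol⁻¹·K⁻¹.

From T_c = 8a/(27Rb) and P_c = a/(27b²): a = 27 R² T_c²/(64 P_c).
a = 27×(8.314)²×(636.6)²/(64×21762) = 756340007/1392768 = 543.0 kPa·dm⁶/mol²

a ≈ 543.0 kPa·dm⁶/mol²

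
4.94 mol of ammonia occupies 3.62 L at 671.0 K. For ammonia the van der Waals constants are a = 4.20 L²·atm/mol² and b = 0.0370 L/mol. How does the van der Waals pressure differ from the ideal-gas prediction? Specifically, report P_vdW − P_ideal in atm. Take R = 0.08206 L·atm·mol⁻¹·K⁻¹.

ΔP ≈ -3.826 atm

Ideal: P_ideal = nRT/V = (4.94)(0.08206)(671.0)/3.62 = 75.1402 atm
vdW: P = nRT/(V − nb) − a n²/V² = 272.008/3.43722 − 102.495/13.1044 = 79.1360 − 7.82142 = 71.3146 atm
ΔP = 71.3146 − 75.1402 = -3.826 atm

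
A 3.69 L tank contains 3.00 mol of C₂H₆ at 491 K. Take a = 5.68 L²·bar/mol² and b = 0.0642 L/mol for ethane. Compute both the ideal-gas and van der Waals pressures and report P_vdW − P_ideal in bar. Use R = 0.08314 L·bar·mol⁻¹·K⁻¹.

ΔP ≈ -1.927 bar

Ideal: P_ideal = nRT/V = (3.00)(0.08314)(491)/3.69 = 33.1884 bar
vdW: P = nRT/(V − nb) − a n²/V² = 122.465/3.49740 − 51.1200/13.6161 = 35.0160 − 3.75438 = 31.2616 bar
ΔP = 31.2616 − 33.1884 = -1.927 bar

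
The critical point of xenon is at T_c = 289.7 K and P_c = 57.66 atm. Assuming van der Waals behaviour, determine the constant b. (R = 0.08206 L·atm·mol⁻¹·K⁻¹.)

From T_c = 8a/(27Rb) and P_c = a/(27b²): b = R T_c/(8 P_c).
b = (0.08206)(289.7)/(8×57.66) = 23.773/461.28 = 0.05154 L/mol

b ≈ 0.05154 L/mol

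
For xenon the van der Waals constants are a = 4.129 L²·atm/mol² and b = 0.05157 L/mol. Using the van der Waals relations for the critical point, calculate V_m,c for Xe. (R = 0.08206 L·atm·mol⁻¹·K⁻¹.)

V_m,c ≈ 0.1547 L/mol

For a van der Waals gas, V_m,c = 3b.
V_m,c = 3×0.05157 = 0.1547 L/mol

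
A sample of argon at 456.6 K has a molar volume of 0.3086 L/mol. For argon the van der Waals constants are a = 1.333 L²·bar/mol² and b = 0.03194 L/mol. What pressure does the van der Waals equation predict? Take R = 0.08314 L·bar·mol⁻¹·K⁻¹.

P ≈ 123.2 bar

P = RT/(V_m − b) − a/V_m²
RT/(V_m − b) = (0.08314)(456.6)/(0.3086 − 0.03194) = 37.962/0.27666 = 137.22 bar
a/V_m² = 1.333/(0.3086)² = 13.997 bar
P = 137.22 − 13.997 = 123.2 bar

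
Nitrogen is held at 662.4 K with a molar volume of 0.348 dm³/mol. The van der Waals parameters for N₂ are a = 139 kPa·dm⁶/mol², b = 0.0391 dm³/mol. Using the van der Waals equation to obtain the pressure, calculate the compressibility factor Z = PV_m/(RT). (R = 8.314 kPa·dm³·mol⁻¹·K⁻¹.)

Z ≈ 1.054

P = RT/(V_m − b) − a/V_m² = (8.314)(662.4)/(0.348 − 0.0391) − 139/(0.348)²
  = 5507.2/0.30890 − 1147.8 = 17828 − 1147.8 = 16680 kPa
Z = PV_m/(RT) = (16680)(0.348)/((8.314)(662.4)) = 5804.6/5507.2 = 1.054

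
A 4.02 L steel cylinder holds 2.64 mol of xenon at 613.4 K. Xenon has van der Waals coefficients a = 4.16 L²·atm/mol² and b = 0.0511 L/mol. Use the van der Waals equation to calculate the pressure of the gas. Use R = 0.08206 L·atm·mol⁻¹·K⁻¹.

P = nRT/(V − nb) − a n²/V²
nRT/(V − nb) = (2.64)(0.08206)(613.4)/(4.02 − 2.64×0.0511) = 132.89/3.8851 = 34.205 atm
a n²/V² = (4.16)(2.64)²/(4.02)² = 1.7941 atm
P = 34.205 − 1.7941 = 32.41 atm

P ≈ 32.41 atm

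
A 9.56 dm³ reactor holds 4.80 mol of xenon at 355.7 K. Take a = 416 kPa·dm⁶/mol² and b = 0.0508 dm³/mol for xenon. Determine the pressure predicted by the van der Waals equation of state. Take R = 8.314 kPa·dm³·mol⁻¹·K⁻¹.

P = nRT/(V − nb) − a n²/V²
nRT/(V − nb) = (4.80)(8.314)(355.7)/(9.56 − 4.80×0.0508) = 14195/9.3162 = 1523.7 kPa
a n²/V² = (416)(4.80)²/(9.56)² = 104.87 kPa
P = 1523.7 − 104.87 = 1419 kPa

P ≈ 1419 kPa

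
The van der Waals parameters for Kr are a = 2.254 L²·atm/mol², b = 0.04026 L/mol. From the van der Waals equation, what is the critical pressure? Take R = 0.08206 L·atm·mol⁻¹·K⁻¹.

For a van der Waals gas, P_c = a/(27b²).
P_c = 2.254/(27×(0.04026)²) = 2.254/0.043763 = 51.50 atm

P_c ≈ 51.50 atm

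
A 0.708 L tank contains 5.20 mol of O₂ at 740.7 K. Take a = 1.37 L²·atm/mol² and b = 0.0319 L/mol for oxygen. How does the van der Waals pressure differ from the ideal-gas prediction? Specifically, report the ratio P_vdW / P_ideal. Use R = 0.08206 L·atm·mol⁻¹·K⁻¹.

P_vdW / P_ideal ≈ 1.140

Ideal: P_ideal = nRT/V = (5.20)(0.08206)(740.7)/0.708 = 446.420 atm
vdW: P = nRT/(V − nb) − a n²/V² = 316.066/0.542120 − 37.0448/0.501264 = 583.019 − 73.9028 = 509.116 atm
Ratio = 509.116/446.420 = 1.140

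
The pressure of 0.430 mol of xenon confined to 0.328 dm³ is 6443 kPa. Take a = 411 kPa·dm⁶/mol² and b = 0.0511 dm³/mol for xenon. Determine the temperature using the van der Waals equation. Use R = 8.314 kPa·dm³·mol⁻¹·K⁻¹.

T = (P + a n²/V²)(V − nb)/(nR)
P + a n²/V² = 6443 + (411)(0.430)²/(0.328)² = 7149.4 kPa
V − nb = 0.328 − (0.430)(0.0511) = 0.30603 dm³
T = (7149.4)(0.30603)/((0.430)(8.314)) = 612.0 K

T ≈ 612.0 K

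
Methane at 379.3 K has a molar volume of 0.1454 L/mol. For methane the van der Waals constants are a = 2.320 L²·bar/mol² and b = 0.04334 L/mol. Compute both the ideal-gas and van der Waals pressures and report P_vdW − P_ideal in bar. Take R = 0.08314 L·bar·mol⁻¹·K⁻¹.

ΔP ≈ -17.64 bar

Ideal: P_ideal = RT/V_m = (0.08314)(379.3)/0.1454 = 216.884 bar
vdW: P = RT/(V_m − b) − a/V_m² = 31.5350/0.102060 − 2.320/0.0211412 = 308.985 − 109.738 = 199.247 bar
ΔP = 199.247 − 216.884 = -17.64 bar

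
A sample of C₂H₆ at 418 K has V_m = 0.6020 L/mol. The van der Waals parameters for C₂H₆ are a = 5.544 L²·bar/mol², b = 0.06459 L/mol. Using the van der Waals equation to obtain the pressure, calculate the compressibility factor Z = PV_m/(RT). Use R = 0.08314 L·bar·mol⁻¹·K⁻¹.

Z ≈ 0.8552

P = RT/(V_m − b) − a/V_m² = (0.08314)(418)/(0.6020 − 0.06459) − 5.544/(0.6020)²
  = 34.753/0.53741 − 15.298 = 64.668 − 15.298 = 49.370 bar
Z = PV_m/(RT) = (49.370)(0.6020)/((0.08314)(418)) = 29.721/34.753 = 0.8552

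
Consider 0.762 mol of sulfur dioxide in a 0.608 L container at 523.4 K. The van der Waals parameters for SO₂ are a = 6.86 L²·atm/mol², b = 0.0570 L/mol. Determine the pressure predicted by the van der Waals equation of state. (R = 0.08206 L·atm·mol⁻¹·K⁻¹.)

P = nRT/(V − nb) − a n²/V²
nRT/(V − nb) = (0.762)(0.08206)(523.4)/(0.608 − 0.762×0.0570) = 32.728/0.56457 = 57.970 atm
a n²/V² = (6.86)(0.762)²/(0.608)² = 10.775 atm
P = 57.970 − 10.775 = 47.20 atm

P ≈ 47.20 atm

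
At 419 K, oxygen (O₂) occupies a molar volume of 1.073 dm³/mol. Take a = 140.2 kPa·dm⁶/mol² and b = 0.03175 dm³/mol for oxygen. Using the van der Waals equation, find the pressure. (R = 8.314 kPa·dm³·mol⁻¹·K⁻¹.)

P ≈ 3224 kPa

P = RT/(V_m − b) − a/V_m²
RT/(V_m − b) = (8.314)(419)/(1.073 − 0.03175) = 3483.6/1.0413 = 3345.4 kPa
a/V_m² = 140.2/(1.073)² = 121.77 kPa
P = 3345.4 − 121.77 = 3224 kPa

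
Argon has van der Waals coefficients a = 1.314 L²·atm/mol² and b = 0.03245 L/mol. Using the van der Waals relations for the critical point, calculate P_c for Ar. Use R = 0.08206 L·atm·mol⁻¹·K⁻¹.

P_c ≈ 46.22 atm

For a van der Waals gas, P_c = a/(27b²).
P_c = 1.314/(27×(0.03245)²) = 1.314/0.028431 = 46.22 atm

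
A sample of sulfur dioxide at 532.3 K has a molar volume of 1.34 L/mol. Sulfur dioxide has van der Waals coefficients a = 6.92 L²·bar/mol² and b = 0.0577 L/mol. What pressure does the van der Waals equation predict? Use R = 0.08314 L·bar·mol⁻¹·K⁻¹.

P = RT/(V_m − b) − a/V_m²
RT/(V_m − b) = (0.08314)(532.3)/(1.34 − 0.0577) = 44.255/1.2823 = 34.512 bar
a/V_m² = 6.92/(1.34)² = 3.8539 bar
P = 34.512 − 3.8539 = 30.66 bar

P ≈ 30.66 bar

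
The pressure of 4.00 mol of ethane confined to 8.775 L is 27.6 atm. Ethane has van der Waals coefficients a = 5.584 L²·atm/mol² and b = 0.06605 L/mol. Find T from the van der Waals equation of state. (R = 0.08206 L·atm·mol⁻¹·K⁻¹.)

T = (P + a n²/V²)(V − nb)/(nR)
P + a n²/V² = 27.6 + (5.584)(4.00)²/(8.775)² = 28.760 atm
V − nb = 8.775 − (4.00)(0.06605) = 8.5108 L
T = (28.760)(8.5108)/((4.00)(0.08206)) = 745.7 K

T ≈ 745.7 K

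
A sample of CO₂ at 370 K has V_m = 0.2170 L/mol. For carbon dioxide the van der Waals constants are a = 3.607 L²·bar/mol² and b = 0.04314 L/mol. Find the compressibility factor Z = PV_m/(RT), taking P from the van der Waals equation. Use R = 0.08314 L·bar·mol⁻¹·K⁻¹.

Z ≈ 0.7078

P = RT/(V_m − b) − a/V_m² = (0.08314)(370)/(0.2170 − 0.04314) − 3.607/(0.2170)²
  = 30.762/0.17386 − 76.600 = 176.94 − 76.600 = 100.34 bar
Z = PV_m/(RT) = (100.34)(0.2170)/((0.08314)(370)) = 21.774/30.762 = 0.7078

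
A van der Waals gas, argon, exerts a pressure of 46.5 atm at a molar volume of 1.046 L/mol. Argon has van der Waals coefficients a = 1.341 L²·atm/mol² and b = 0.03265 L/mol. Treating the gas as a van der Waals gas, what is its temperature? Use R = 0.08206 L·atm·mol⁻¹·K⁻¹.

T ≈ 589.4 K

T = (P + a/V_m²)(V_m − b)/R
P + a/V_m² = 46.5 + 1.341/(1.046)² = 47.726 atm
V_m − b = 1.046 − 0.03265 = 1.0134 L/mol
T = (47.726)(1.0134)/0.08206 = 589.4 K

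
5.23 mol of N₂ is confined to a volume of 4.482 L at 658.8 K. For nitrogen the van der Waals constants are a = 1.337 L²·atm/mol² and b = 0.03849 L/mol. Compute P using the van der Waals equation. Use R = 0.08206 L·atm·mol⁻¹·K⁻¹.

P ≈ 64.23 atm

P = nRT/(V − nb) − a n²/V²
nRT/(V − nb) = (5.23)(0.08206)(658.8)/(4.482 − 5.23×0.03849) = 282.74/4.2807 = 66.050 atm
a n²/V² = (1.337)(5.23)²/(4.482)² = 1.8205 atm
P = 66.050 − 1.8205 = 64.23 atm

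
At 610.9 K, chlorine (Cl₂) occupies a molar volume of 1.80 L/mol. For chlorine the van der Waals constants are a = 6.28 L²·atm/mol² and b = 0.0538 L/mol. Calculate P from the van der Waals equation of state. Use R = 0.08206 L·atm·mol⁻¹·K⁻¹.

P = RT/(V_m − b) − a/V_m²
RT/(V_m − b) = (0.08206)(610.9)/(1.80 − 0.0538) = 50.130/1.7462 = 28.708 atm
a/V_m² = 6.28/(1.80)² = 1.9383 atm
P = 28.708 − 1.9383 = 26.77 atm

P ≈ 26.77 atm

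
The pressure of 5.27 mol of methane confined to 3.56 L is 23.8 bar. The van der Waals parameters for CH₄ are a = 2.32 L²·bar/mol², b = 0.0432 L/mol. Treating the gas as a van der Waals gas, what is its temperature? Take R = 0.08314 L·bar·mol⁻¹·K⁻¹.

T = (P + a n²/V²)(V − nb)/(nR)
P + a n²/V² = 23.8 + (2.32)(5.27)²/(3.56)² = 28.884 bar
V − nb = 3.56 − (5.27)(0.0432) = 3.3323 L
T = (28.884)(3.3323)/((5.27)(0.08314)) = 219.7 K

T ≈ 219.7 K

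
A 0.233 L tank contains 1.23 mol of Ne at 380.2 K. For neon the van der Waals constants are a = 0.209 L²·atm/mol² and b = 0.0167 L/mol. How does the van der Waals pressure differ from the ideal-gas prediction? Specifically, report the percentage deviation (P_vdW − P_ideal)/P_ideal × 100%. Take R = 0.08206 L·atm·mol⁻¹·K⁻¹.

6.13 %

Ideal: P_ideal = nRT/V = (1.23)(0.08206)(380.2)/0.233 = 164.700 atm
vdW: P = nRT/(V − nb) − a n²/V² = 38.3750/0.212459 − 0.316196/0.0542890 = 180.623 − 5.82431 = 174.799 atm
% deviation = (174.799 − 164.700)/164.700 × 100% = 6.13%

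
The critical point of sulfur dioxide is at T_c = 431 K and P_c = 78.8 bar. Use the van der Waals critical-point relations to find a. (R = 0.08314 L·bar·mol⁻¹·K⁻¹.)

From T_c = 8a/(27Rb) and P_c = a/(27b²): a = 27 R² T_c²/(64 P_c).
a = 27×(0.08314)²×(431)²/(64×78.8) = 34669/5043.2 = 6.874 L²·bar/mol²

a ≈ 6.874 L²·bar/mol²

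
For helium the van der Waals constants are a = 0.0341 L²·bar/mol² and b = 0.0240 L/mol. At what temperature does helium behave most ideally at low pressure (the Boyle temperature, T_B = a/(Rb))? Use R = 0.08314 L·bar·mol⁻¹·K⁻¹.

T_B ≈ 17.09 K

For a van der Waals gas the second virial coefficient B₂ = b − a/(RT) vanishes at T_B = a/(Rb).
T_B = 0.0341/(0.08314×0.0240) = 0.0341/0.0019954 = 17.09 K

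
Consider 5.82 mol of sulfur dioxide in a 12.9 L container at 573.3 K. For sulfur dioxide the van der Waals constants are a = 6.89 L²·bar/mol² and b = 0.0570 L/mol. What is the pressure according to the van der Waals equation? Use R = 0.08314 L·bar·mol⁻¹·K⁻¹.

P ≈ 20.67 bar

P = nRT/(V − nb) − a n²/V²
nRT/(V − nb) = (5.82)(0.08314)(573.3)/(12.9 − 5.82×0.0570) = 277.41/12.568 = 22.073 bar
a n²/V² = (6.89)(5.82)²/(12.9)² = 1.4024 bar
P = 22.073 − 1.4024 = 20.67 bar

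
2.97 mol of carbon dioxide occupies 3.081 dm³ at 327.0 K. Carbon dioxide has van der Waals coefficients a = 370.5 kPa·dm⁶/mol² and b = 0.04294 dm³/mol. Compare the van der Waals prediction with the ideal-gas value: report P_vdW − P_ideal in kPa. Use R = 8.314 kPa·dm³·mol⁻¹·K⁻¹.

Ideal: P_ideal = nRT/V = (2.97)(8.314)(327.0)/3.081 = 2620.73 kPa
vdW: P = nRT/(V − nb) − a n²/V² = 8074.47/2.95347 − 3268.14/9.49256 = 2733.89 − 344.284 = 2389.61 kPa
ΔP = 2389.61 − 2620.73 = -231.1 kPa

ΔP ≈ -231.1 kPa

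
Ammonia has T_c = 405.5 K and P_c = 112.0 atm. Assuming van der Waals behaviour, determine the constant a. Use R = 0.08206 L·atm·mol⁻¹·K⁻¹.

From T_c = 8a/(27Rb) and P_c = a/(27b²): a = 27 R² T_c²/(64 P_c).
a = 27×(0.08206)²×(405.5)²/(64×112.0) = 29896/7168.0 = 4.171 L²·atm/mol²

a ≈ 4.171 L²·atm/mol²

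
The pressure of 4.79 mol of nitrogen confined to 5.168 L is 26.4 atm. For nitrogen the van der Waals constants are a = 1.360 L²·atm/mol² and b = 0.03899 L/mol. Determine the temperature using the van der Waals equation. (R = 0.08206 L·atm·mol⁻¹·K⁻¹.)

T ≈ 349.4 K

T = (P + a n²/V²)(V − nb)/(nR)
P + a n²/V² = 26.4 + (1.360)(4.79)²/(5.168)² = 27.568 atm
V − nb = 5.168 − (4.79)(0.03899) = 4.9812 L
T = (27.568)(4.9812)/((4.79)(0.08206)) = 349.4 K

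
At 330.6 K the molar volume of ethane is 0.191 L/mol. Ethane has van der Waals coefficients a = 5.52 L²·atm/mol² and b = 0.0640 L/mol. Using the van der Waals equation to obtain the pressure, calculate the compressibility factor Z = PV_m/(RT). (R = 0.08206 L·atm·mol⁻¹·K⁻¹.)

P = RT/(V_m − b) − a/V_m² = (0.08206)(330.6)/(0.191 − 0.0640) − 5.52/(0.191)²
  = 27.129/0.12700 − 151.31 = 213.61 − 151.31 = 62.30 atm
Z = PV_m/(RT) = (62.30)(0.191)/((0.08206)(330.6)) = 11.899/27.129 = 0.4386

Z ≈ 0.4386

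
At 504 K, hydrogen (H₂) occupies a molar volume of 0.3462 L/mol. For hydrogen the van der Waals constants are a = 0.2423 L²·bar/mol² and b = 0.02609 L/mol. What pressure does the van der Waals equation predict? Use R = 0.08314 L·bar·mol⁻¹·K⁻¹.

P = RT/(V_m − b) − a/V_m²
RT/(V_m − b) = (0.08314)(504)/(0.3462 − 0.02609) = 41.903/0.32011 = 130.90 bar
a/V_m² = 0.2423/(0.3462)² = 2.0216 bar
P = 130.90 − 2.0216 = 128.9 bar

P ≈ 128.9 bar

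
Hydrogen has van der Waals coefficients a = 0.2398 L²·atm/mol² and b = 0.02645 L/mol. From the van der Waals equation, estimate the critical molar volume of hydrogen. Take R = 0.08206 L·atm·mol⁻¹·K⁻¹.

V_m,c ≈ 0.07935 L/mol

For a van der Waals gas, V_m,c = 3b.
V_m,c = 3×0.02645 = 0.07935 L/mol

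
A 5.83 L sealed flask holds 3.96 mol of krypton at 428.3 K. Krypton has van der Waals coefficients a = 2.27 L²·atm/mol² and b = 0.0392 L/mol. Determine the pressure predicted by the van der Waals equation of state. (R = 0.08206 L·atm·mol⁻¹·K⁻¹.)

P = nRT/(V − nb) − a n²/V²
nRT/(V − nb) = (3.96)(0.08206)(428.3)/(5.83 − 3.96×0.0392) = 139.18/5.6748 = 24.526 atm
a n²/V² = (2.27)(3.96)²/(5.83)² = 1.0473 atm
P = 24.526 − 1.0473 = 23.48 atm

P ≈ 23.48 atm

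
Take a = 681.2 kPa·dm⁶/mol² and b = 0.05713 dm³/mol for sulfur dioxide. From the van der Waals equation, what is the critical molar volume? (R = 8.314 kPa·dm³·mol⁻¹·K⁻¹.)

V_m,c ≈ 0.1714 dm³/mol

For a van der Waals gas, V_m,c = 3b.
V_m,c = 3×0.05713 = 0.1714 dm³/mol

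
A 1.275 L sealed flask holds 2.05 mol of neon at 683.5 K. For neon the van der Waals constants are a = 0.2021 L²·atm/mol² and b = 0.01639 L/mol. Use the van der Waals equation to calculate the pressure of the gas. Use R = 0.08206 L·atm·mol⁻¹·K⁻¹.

P ≈ 92.10 atm

P = nRT/(V − nb) − a n²/V²
nRT/(V − nb) = (2.05)(0.08206)(683.5)/(1.275 − 2.05×0.01639) = 114.98/1.2414 = 92.621 atm
a n²/V² = (0.2021)(2.05)²/(1.275)² = 0.52246 atm
P = 92.621 − 0.52246 = 92.10 atm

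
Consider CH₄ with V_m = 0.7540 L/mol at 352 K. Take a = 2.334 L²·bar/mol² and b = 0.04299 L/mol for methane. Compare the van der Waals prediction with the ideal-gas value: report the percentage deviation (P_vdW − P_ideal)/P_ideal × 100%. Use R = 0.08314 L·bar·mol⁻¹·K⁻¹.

Ideal: P_ideal = RT/V_m = (0.08314)(352)/0.7540 = 38.8134 bar
vdW: P = RT/(V_m − b) − a/V_m² = 29.2653/0.711010 − 2.334/0.568516 = 41.1602 − 4.10543 = 37.0548 bar
% deviation = (37.0548 − 38.8134)/38.8134 × 100% = -4.53%

-4.53 %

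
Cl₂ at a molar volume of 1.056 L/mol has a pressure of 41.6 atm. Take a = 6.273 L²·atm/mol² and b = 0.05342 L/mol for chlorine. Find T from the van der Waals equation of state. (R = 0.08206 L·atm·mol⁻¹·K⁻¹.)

T = (P + a/V_m²)(V_m − b)/R
P + a/V_m² = 41.6 + 6.273/(1.056)² = 47.225 atm
V_m − b = 1.056 − 0.05342 = 1.0026 L/mol
T = (47.225)(1.0026)/0.08206 = 577.0 K

T ≈ 577.0 K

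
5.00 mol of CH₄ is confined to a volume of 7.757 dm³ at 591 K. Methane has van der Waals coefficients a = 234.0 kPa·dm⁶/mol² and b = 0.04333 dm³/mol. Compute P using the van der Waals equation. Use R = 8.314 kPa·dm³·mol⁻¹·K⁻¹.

P ≈ 3161 kPa

P = nRT/(V − nb) − a n²/V²
nRT/(V − nb) = (5.00)(8.314)(591)/(7.757 − 5.00×0.04333) = 24568/7.5404 = 3258.2 kPa
a n²/V² = (234.0)(5.00)²/(7.757)² = 97.223 kPa
P = 3258.2 − 97.223 = 3161 kPa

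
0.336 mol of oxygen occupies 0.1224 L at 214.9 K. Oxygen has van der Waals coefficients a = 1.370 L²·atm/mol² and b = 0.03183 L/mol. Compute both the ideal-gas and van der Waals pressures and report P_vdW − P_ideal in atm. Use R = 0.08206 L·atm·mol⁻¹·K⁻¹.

ΔP ≈ -5.689 atm

Ideal: P_ideal = nRT/V = (0.336)(0.08206)(214.9)/0.1224 = 48.4090 atm
vdW: P = nRT/(V − nb) − a n²/V² = 5.92526/0.111705 − 0.154668/0.0149818 = 53.0438 − 10.3237 = 42.7201 atm
ΔP = 42.7201 − 48.4090 = -5.689 atm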